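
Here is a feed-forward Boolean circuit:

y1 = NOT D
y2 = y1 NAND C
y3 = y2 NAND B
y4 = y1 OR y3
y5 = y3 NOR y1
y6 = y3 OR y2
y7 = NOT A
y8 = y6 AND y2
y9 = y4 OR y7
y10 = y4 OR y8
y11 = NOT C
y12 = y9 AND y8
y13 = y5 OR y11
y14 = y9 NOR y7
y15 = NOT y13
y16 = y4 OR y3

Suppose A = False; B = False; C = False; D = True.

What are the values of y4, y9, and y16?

y1 = NOT D = NOT True = False
y2 = y1 NAND C = False NAND False = True
y3 = y2 NAND B = True NAND False = True
y4 = y1 OR y3 = False OR True = True
y7 = NOT A = NOT False = True
y9 = y4 OR y7 = True OR True = True
y16 = y4 OR y3 = True OR True = True

y4 = True, y9 = True, y16 = True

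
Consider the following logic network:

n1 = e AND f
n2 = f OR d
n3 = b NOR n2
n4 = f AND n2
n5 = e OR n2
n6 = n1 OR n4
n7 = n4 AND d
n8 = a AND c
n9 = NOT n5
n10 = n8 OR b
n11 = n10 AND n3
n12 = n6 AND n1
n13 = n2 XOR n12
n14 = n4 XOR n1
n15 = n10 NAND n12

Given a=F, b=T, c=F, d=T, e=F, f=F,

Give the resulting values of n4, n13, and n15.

n4 = F; n13 = T; n15 = T

n1 = e AND f = F AND F = F
n2 = f OR d = F OR T = T
n4 = f AND n2 = F AND T = F
n6 = n1 OR n4 = F OR F = F
n8 = a AND c = F AND F = F
n10 = n8 OR b = F OR T = T
n12 = n6 AND n1 = F AND F = F
n13 = n2 XOR n12 = T XOR F = T
n15 = n10 NAND n12 = T NAND F = T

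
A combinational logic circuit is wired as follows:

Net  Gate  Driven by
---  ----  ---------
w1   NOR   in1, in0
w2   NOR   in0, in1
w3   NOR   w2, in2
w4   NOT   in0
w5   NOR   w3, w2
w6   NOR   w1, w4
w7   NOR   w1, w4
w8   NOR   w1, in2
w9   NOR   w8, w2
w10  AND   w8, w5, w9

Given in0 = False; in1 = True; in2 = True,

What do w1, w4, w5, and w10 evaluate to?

w1 = in1 NOR in0 = True NOR False = False
w2 = in0 NOR in1 = False NOR True = False
w3 = w2 NOR in2 = False NOR True = False
w4 = NOT in0 = NOT False = True
w5 = w3 NOR w2 = False NOR False = True
w8 = w1 NOR in2 = False NOR True = False
w9 = w8 NOR w2 = False NOR False = True
w10 = w8 AND w5 AND w9 = False AND True AND True = False

w1 = False, w4 = True, w5 = True, w10 = False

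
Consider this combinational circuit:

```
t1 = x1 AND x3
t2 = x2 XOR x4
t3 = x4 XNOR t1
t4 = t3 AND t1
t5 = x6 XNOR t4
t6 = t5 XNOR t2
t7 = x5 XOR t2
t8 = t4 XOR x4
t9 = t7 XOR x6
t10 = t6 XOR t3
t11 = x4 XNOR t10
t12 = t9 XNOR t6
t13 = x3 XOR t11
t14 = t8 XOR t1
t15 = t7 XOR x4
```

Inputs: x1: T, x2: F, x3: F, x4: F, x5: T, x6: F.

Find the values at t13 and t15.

t1 = x1 AND x3 = T AND F = F
t2 = x2 XOR x4 = F XOR F = F
t3 = x4 XNOR t1 = F XNOR F = T
t4 = t3 AND t1 = T AND F = F
t5 = x6 XNOR t4 = F XNOR F = T
t6 = t5 XNOR t2 = T XNOR F = F
t7 = x5 XOR t2 = T XOR F = T
t10 = t6 XOR t3 = F XOR T = T
t11 = x4 XNOR t10 = F XNOR T = F
t13 = x3 XOR t11 = F XOR F = F
t15 = t7 XOR x4 = T XOR F = T

t13 = F, t15 = T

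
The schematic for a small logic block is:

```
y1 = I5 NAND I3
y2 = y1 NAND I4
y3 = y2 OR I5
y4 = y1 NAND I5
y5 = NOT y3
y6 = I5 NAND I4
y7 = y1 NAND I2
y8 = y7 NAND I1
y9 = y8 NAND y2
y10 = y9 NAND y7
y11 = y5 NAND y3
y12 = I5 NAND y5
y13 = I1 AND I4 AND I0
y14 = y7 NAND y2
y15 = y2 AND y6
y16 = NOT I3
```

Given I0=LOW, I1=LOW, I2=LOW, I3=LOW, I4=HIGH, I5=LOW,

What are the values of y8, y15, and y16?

y8 = HIGH; y15 = LOW; y16 = HIGH

y1 = I5 NAND I3 = LOW NAND LOW = HIGH
y2 = y1 NAND I4 = HIGH NAND HIGH = LOW
y6 = I5 NAND I4 = LOW NAND HIGH = HIGH
y7 = y1 NAND I2 = HIGH NAND LOW = HIGH
y8 = y7 NAND I1 = HIGH NAND LOW = HIGH
y15 = y2 AND y6 = LOW AND HIGH = LOW
y16 = NOT I3 = NOT LOW = HIGH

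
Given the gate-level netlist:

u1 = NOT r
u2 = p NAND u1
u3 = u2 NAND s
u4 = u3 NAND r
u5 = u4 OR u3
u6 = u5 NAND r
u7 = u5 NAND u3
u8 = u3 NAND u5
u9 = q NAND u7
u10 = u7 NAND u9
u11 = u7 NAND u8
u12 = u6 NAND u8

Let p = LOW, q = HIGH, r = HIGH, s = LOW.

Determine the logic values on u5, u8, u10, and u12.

u5 = HIGH, u8 = LOW, u10 = HIGH, u12 = HIGH

u1 = NOT r = NOT HIGH = LOW
u2 = p NAND u1 = LOW NAND LOW = HIGH
u3 = u2 NAND s = HIGH NAND LOW = HIGH
u4 = u3 NAND r = HIGH NAND HIGH = LOW
u5 = u4 OR u3 = LOW OR HIGH = HIGH
u6 = u5 NAND r = HIGH NAND HIGH = LOW
u7 = u5 NAND u3 = HIGH NAND HIGH = LOW
u8 = u3 NAND u5 = HIGH NAND HIGH = LOW
u9 = q NAND u7 = HIGH NAND LOW = HIGH
u10 = u7 NAND u9 = LOW NAND HIGH = HIGH
u12 = u6 NAND u8 = LOW NAND LOW = HIGH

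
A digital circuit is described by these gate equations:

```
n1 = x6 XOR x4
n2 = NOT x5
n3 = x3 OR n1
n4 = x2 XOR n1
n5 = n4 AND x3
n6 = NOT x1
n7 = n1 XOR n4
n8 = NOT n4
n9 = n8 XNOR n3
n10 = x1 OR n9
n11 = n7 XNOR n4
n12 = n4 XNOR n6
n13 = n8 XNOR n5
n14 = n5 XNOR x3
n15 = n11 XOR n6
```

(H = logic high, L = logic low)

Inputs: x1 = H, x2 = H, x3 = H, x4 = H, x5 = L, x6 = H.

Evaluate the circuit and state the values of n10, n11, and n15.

n10 = H; n11 = H; n15 = H

n1 = x6 XOR x4 = H XOR H = L
n3 = x3 OR n1 = H OR L = H
n4 = x2 XOR n1 = H XOR L = H
n6 = NOT x1 = NOT H = L
n7 = n1 XOR n4 = L XOR H = H
n8 = NOT n4 = NOT H = L
n9 = n8 XNOR n3 = L XNOR H = L
n10 = x1 OR n9 = H OR L = H
n11 = n7 XNOR n4 = H XNOR H = H
n15 = n11 XOR n6 = H XOR L = H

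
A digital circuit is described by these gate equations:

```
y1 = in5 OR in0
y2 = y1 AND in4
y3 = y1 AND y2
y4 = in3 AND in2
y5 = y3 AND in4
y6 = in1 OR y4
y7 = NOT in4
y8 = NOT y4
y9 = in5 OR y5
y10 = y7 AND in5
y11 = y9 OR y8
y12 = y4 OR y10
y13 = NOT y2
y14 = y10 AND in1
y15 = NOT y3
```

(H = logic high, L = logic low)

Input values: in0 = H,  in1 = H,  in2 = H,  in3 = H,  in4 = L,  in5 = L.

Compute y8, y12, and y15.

y1 = in5 OR in0 = L OR H = H
y2 = y1 AND in4 = H AND L = L
y3 = y1 AND y2 = H AND L = L
y4 = in3 AND in2 = H AND H = H
y7 = NOT in4 = NOT L = H
y8 = NOT y4 = NOT H = L
y10 = y7 AND in5 = H AND L = L
y12 = y4 OR y10 = H OR L = H
y15 = NOT y3 = NOT L = H

y8 = L, y12 = H, y15 = H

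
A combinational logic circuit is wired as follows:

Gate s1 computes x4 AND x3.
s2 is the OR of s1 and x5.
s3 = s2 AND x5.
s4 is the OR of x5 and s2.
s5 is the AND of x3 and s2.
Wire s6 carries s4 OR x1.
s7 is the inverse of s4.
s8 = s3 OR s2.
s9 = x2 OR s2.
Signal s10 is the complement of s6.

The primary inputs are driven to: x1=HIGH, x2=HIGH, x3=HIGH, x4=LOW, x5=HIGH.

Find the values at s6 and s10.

s1 = x4 AND x3 = LOW AND HIGH = LOW
s2 = s1 OR x5 = LOW OR HIGH = HIGH
s4 = x5 OR s2 = HIGH OR HIGH = HIGH
s6 = s4 OR x1 = HIGH OR HIGH = HIGH
s10 = NOT s6 = NOT HIGH = LOW

s6 = HIGH, s10 = LOW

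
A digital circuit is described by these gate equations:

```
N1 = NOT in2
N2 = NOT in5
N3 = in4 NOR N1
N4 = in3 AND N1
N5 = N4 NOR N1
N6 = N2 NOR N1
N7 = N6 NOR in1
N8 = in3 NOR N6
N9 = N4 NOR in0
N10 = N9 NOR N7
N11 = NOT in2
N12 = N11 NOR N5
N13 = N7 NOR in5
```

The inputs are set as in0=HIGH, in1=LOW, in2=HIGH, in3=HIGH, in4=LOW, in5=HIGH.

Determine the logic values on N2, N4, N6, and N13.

N1 = NOT in2 = NOT HIGH = LOW
N2 = NOT in5 = NOT HIGH = LOW
N4 = in3 AND N1 = HIGH AND LOW = LOW
N6 = N2 NOR N1 = LOW NOR LOW = HIGH
N7 = N6 NOR in1 = HIGH NOR LOW = LOW
N13 = N7 NOR in5 = LOW NOR HIGH = LOW

N2 = LOW; N4 = LOW; N6 = HIGH; N13 = LOW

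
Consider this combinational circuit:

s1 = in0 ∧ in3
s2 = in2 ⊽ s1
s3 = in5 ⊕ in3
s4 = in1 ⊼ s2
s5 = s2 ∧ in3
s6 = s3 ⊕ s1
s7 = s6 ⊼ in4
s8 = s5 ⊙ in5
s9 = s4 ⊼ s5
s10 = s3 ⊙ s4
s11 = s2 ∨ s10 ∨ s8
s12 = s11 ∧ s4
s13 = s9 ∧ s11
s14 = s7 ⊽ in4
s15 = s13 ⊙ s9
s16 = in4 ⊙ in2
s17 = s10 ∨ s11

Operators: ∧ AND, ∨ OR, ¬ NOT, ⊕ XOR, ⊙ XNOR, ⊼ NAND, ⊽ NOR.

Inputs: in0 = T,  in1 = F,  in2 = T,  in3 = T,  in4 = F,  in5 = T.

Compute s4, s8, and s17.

s4 = T, s8 = F, s17 = F

s1 = in0 AND in3 = T AND T = T
s2 = in2 NOR s1 = T NOR T = F
s3 = in5 XOR in3 = T XOR T = F
s4 = in1 NAND s2 = F NAND F = T
s5 = s2 AND in3 = F AND T = F
s8 = s5 XNOR in5 = F XNOR T = F
s10 = s3 XNOR s4 = F XNOR T = F
s11 = s2 OR s10 OR s8 = F OR F OR F = F
s17 = s10 OR s11 = F OR F = F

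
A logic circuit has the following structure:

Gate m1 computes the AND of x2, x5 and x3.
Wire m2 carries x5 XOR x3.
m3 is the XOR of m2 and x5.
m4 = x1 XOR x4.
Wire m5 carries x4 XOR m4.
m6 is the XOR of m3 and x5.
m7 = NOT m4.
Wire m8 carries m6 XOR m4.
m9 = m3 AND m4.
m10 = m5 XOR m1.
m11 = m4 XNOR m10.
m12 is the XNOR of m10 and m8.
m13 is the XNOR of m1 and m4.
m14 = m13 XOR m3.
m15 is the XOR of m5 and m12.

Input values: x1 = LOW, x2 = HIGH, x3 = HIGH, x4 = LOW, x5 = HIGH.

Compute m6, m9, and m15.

m1 = x2 AND x5 AND x3 = HIGH AND HIGH AND HIGH = HIGH
m2 = x5 XOR x3 = HIGH XOR HIGH = LOW
m3 = m2 XOR x5 = LOW XOR HIGH = HIGH
m4 = x1 XOR x4 = LOW XOR LOW = LOW
m5 = x4 XOR m4 = LOW XOR LOW = LOW
m6 = m3 XOR x5 = HIGH XOR HIGH = LOW
m8 = m6 XOR m4 = LOW XOR LOW = LOW
m9 = m3 AND m4 = HIGH AND LOW = LOW
m10 = m5 XOR m1 = LOW XOR HIGH = HIGH
m12 = m10 XNOR m8 = HIGH XNOR LOW = LOW
m15 = m5 XOR m12 = LOW XOR LOW = LOW

m6 = LOW; m9 = LOW; m15 = LOW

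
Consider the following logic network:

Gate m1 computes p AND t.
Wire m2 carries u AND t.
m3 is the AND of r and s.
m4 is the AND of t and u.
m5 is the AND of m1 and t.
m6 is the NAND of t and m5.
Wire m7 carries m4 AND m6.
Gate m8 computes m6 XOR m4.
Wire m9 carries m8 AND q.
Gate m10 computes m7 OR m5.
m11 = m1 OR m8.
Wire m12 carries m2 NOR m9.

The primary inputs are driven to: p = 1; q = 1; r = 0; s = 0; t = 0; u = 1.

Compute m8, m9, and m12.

m1 = p AND t = 1 AND 0 = 0
m2 = u AND t = 1 AND 0 = 0
m4 = t AND u = 0 AND 1 = 0
m5 = m1 AND t = 0 AND 0 = 0
m6 = t NAND m5 = 0 NAND 0 = 1
m8 = m6 XOR m4 = 1 XOR 0 = 1
m9 = m8 AND q = 1 AND 1 = 1
m12 = m2 NOR m9 = 0 NOR 1 = 0

m8 = 1, m9 = 1, m12 = 0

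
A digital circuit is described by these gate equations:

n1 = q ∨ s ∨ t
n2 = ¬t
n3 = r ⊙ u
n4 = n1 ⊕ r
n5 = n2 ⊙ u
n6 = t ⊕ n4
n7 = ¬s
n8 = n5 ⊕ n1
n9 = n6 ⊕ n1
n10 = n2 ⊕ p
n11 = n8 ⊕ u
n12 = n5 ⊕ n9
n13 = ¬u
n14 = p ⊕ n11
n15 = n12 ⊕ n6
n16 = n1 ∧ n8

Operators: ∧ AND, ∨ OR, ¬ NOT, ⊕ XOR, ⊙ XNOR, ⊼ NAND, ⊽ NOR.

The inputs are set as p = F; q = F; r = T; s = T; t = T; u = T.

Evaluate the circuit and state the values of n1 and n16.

n1 = q OR s OR t = F OR T OR T = T
n2 = NOT t = NOT T = F
n5 = n2 XNOR u = F XNOR T = F
n8 = n5 XOR n1 = F XOR T = T
n16 = n1 AND n8 = T AND T = T

n1 = T; n16 = T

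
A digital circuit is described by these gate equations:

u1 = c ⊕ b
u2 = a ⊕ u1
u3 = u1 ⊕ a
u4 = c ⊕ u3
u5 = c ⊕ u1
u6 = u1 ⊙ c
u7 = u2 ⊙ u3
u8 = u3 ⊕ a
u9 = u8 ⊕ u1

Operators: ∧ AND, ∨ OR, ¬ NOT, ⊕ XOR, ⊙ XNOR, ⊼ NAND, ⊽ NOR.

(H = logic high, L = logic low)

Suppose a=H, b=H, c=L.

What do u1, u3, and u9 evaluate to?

u1 = H; u3 = L; u9 = L

u1 = c XOR b = L XOR H = H
u3 = u1 XOR a = H XOR H = L
u8 = u3 XOR a = L XOR H = H
u9 = u8 XOR u1 = H XOR H = L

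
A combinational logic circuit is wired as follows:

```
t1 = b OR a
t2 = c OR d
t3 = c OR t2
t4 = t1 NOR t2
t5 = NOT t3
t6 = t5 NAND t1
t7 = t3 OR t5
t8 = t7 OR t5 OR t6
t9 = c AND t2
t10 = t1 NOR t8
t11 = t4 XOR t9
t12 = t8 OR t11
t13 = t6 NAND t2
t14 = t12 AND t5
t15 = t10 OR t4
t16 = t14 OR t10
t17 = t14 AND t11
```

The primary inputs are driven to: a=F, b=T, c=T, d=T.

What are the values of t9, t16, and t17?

t9 = T; t16 = F; t17 = F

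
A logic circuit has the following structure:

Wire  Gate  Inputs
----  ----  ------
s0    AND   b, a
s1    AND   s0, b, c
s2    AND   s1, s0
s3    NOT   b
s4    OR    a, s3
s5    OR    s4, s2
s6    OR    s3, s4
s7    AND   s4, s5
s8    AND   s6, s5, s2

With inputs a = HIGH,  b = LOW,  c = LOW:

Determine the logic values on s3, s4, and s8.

s0 = b AND a = LOW AND HIGH = LOW
s1 = s0 AND b AND c = LOW AND LOW AND LOW = LOW
s2 = s1 AND s0 = LOW AND LOW = LOW
s3 = NOT b = NOT LOW = HIGH
s4 = a OR s3 = HIGH OR HIGH = HIGH
s5 = s4 OR s2 = HIGH OR LOW = HIGH
s6 = s3 OR s4 = HIGH OR HIGH = HIGH
s8 = s6 AND s5 AND s2 = HIGH AND HIGH AND LOW = LOW

s3 = HIGH, s4 = HIGH, s8 = LOW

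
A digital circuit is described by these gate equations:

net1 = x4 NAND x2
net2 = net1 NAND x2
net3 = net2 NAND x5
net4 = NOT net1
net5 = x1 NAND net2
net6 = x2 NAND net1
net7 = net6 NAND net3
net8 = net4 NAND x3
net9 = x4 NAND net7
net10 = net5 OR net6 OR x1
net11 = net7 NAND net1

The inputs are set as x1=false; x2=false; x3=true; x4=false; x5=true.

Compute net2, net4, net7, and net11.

net2 = true; net4 = false; net7 = true; net11 = false

net1 = x4 NAND x2 = false NAND false = true
net2 = net1 NAND x2 = true NAND false = true
net3 = net2 NAND x5 = true NAND true = false
net4 = NOT net1 = NOT true = false
net6 = x2 NAND net1 = false NAND true = true
net7 = net6 NAND net3 = true NAND false = true
net11 = net7 NAND net1 = true NAND true = false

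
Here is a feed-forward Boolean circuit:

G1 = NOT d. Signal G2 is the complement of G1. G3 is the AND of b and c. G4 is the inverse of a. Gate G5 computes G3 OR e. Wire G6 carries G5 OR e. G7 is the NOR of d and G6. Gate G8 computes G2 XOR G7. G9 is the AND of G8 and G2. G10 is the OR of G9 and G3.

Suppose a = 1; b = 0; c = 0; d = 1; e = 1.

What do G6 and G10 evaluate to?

G6 = 1, G10 = 1

G1 = NOT d = NOT 1 = 0
G2 = NOT G1 = NOT 0 = 1
G3 = b AND c = 0 AND 0 = 0
G5 = G3 OR e = 0 OR 1 = 1
G6 = G5 OR e = 1 OR 1 = 1
G7 = d NOR G6 = 1 NOR 1 = 0
G8 = G2 XOR G7 = 1 XOR 0 = 1
G9 = G8 AND G2 = 1 AND 1 = 1
G10 = G9 OR G3 = 1 OR 0 = 1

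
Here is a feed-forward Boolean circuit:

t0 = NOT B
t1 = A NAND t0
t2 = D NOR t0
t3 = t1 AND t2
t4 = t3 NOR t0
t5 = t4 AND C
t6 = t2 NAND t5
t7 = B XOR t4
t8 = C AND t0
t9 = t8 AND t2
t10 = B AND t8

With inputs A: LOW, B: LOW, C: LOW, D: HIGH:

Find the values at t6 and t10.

t6 = HIGH, t10 = LOW

t0 = NOT B = NOT LOW = HIGH
t1 = A NAND t0 = LOW NAND HIGH = HIGH
t2 = D NOR t0 = HIGH NOR HIGH = LOW
t3 = t1 AND t2 = HIGH AND LOW = LOW
t4 = t3 NOR t0 = LOW NOR HIGH = LOW
t5 = t4 AND C = LOW AND LOW = LOW
t6 = t2 NAND t5 = LOW NAND LOW = HIGH
t8 = C AND t0 = LOW AND HIGH = LOW
t10 = B AND t8 = LOW AND LOW = LOW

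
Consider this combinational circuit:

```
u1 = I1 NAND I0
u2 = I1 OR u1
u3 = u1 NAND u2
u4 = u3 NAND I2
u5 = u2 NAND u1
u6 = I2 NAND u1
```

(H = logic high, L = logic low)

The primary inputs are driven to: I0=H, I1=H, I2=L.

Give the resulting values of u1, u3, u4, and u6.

u1 = L, u3 = H, u4 = H, u6 = H

u1 = I1 NAND I0 = H NAND H = L
u2 = I1 OR u1 = H OR L = H
u3 = u1 NAND u2 = L NAND H = H
u4 = u3 NAND I2 = H NAND L = H
u6 = I2 NAND u1 = L NAND L = H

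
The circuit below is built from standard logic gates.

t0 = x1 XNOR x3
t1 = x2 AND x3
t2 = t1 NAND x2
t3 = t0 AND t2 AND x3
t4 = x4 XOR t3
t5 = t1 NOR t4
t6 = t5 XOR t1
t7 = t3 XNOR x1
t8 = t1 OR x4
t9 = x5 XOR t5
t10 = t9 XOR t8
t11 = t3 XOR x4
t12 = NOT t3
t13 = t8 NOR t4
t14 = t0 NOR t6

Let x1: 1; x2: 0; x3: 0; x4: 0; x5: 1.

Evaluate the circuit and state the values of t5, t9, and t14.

t5 = 1, t9 = 0, t14 = 0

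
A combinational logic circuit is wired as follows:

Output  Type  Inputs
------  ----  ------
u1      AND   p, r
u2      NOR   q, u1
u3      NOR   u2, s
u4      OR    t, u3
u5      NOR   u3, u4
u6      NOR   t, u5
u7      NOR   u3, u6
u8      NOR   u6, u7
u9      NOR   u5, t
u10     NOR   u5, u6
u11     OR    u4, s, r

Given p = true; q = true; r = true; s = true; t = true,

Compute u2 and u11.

u1 = p AND r = true AND true = true
u2 = q NOR u1 = true NOR true = false
u3 = u2 NOR s = false NOR true = false
u4 = t OR u3 = true OR false = true
u11 = u4 OR s OR r = true OR true OR true = true

u2 = false, u11 = true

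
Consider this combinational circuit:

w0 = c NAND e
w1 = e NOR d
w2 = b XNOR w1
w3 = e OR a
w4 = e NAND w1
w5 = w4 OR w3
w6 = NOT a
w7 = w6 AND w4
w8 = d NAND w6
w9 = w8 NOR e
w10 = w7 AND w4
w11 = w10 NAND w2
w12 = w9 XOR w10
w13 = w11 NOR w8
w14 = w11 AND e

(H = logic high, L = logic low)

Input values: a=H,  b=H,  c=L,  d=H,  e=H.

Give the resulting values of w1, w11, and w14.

w1 = e NOR d = H NOR H = L
w2 = b XNOR w1 = H XNOR L = L
w4 = e NAND w1 = H NAND L = H
w6 = NOT a = NOT H = L
w7 = w6 AND w4 = L AND H = L
w10 = w7 AND w4 = L AND H = L
w11 = w10 NAND w2 = L NAND L = H
w14 = w11 AND e = H AND H = H

w1 = L, w11 = H, w14 = H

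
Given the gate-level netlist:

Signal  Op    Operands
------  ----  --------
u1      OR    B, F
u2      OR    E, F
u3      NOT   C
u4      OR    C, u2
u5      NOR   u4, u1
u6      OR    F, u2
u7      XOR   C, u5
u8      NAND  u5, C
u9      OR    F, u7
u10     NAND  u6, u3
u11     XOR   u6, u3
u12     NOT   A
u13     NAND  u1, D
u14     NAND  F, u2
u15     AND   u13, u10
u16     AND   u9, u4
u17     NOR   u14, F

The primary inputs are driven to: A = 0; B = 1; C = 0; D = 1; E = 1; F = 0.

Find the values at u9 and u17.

u9 = 0; u17 = 0

u1 = B OR F = 1 OR 0 = 1
u2 = E OR F = 1 OR 0 = 1
u4 = C OR u2 = 0 OR 1 = 1
u5 = u4 NOR u1 = 1 NOR 1 = 0
u7 = C XOR u5 = 0 XOR 0 = 0
u9 = F OR u7 = 0 OR 0 = 0
u14 = F NAND u2 = 0 NAND 1 = 1
u17 = u14 NOR F = 1 NOR 0 = 0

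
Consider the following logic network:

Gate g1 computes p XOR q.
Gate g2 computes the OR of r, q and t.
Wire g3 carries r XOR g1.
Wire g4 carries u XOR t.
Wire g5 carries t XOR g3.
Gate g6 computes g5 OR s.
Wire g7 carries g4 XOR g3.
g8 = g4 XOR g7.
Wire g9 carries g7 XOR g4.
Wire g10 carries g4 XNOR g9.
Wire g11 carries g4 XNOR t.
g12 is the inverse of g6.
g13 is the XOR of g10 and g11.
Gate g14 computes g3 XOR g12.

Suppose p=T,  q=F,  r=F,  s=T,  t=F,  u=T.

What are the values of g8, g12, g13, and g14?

g8 = T  g12 = F  g13 = T  g14 = T

g1 = p XOR q = T XOR F = T
g3 = r XOR g1 = F XOR T = T
g4 = u XOR t = T XOR F = T
g5 = t XOR g3 = F XOR T = T
g6 = g5 OR s = T OR T = T
g7 = g4 XOR g3 = T XOR T = F
g8 = g4 XOR g7 = T XOR F = T
g9 = g7 XOR g4 = F XOR T = T
g10 = g4 XNOR g9 = T XNOR T = T
g11 = g4 XNOR t = T XNOR F = F
g12 = NOT g6 = NOT T = F
g13 = g10 XOR g11 = T XOR F = T
g14 = g3 XOR g12 = T XOR F = T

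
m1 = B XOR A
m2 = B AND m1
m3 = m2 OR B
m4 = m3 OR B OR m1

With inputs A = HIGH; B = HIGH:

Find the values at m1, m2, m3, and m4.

m1 = B XOR A = HIGH XOR HIGH = LOW
m2 = B AND m1 = HIGH AND LOW = LOW
m3 = m2 OR B = LOW OR HIGH = HIGH
m4 = m3 OR B OR m1 = HIGH OR HIGH OR LOW = HIGH

m1 = LOW, m2 = LOW, m3 = HIGH, m4 = HIGH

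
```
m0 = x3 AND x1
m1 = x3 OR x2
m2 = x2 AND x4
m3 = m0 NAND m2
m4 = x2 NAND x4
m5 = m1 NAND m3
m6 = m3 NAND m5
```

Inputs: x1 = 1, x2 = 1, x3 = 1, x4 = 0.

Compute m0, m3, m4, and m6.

m0 = x3 AND x1 = 1 AND 1 = 1
m1 = x3 OR x2 = 1 OR 1 = 1
m2 = x2 AND x4 = 1 AND 0 = 0
m3 = m0 NAND m2 = 1 NAND 0 = 1
m4 = x2 NAND x4 = 1 NAND 0 = 1
m5 = m1 NAND m3 = 1 NAND 1 = 0
m6 = m3 NAND m5 = 1 NAND 0 = 1

m0 = 1  m3 = 1  m4 = 1  m6 = 1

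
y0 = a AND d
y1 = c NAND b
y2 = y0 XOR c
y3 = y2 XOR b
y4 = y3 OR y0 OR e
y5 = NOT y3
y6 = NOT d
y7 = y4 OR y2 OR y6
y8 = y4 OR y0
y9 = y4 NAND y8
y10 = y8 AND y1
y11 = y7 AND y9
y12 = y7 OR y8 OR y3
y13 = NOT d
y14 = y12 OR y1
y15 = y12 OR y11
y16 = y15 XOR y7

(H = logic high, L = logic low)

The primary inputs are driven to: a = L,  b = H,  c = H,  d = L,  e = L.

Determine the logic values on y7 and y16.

y7 = H, y16 = L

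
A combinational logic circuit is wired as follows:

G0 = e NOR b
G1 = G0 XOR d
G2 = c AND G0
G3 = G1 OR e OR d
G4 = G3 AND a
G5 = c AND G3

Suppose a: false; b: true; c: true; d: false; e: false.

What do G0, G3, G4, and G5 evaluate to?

G0 = false  G3 = false  G4 = false  G5 = false

G0 = e NOR b = false NOR true = false
G1 = G0 XOR d = false XOR false = false
G3 = G1 OR e OR d = false OR false OR false = false
G4 = G3 AND a = false AND false = false
G5 = c AND G3 = true AND false = false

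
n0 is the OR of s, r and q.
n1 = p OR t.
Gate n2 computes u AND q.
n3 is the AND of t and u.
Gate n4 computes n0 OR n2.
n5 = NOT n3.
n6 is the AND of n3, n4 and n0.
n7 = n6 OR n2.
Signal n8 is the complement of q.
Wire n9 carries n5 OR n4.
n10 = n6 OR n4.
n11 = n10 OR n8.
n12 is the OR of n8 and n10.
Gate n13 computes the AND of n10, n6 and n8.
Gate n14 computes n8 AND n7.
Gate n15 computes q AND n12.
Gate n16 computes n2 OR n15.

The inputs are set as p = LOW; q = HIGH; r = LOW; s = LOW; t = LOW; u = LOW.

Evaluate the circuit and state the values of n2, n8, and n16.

n2 = LOW  n8 = LOW  n16 = HIGH

n0 = s OR r OR q = LOW OR LOW OR HIGH = HIGH
n2 = u AND q = LOW AND HIGH = LOW
n3 = t AND u = LOW AND LOW = LOW
n4 = n0 OR n2 = HIGH OR LOW = HIGH
n6 = n3 AND n4 AND n0 = LOW AND HIGH AND HIGH = LOW
n8 = NOT q = NOT HIGH = LOW
n10 = n6 OR n4 = LOW OR HIGH = HIGH
n12 = n8 OR n10 = LOW OR HIGH = HIGH
n15 = q AND n12 = HIGH AND HIGH = HIGH
n16 = n2 OR n15 = LOW OR HIGH = HIGH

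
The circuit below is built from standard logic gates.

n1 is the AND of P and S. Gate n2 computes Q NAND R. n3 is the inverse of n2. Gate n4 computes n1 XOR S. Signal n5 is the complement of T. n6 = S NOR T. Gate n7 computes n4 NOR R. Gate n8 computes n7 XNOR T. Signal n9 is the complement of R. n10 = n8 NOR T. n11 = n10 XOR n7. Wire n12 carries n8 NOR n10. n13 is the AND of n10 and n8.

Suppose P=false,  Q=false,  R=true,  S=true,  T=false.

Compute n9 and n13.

n1 = P AND S = false AND true = false
n4 = n1 XOR S = false XOR true = true
n7 = n4 NOR R = true NOR true = false
n8 = n7 XNOR T = false XNOR false = true
n9 = NOT R = NOT true = false
n10 = n8 NOR T = true NOR false = false
n13 = n10 AND n8 = false AND true = false

n9 = false; n13 = false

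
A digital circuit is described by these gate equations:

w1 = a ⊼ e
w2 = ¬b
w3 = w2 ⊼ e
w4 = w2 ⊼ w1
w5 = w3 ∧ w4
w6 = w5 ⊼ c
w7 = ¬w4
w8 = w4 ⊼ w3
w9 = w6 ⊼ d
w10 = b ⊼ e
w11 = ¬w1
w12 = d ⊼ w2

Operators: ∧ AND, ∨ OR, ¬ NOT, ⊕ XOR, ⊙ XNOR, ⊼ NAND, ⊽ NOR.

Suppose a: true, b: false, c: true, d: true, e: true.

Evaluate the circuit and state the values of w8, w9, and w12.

w8 = true  w9 = false  w12 = false

w1 = a NAND e = true NAND true = false
w2 = NOT b = NOT false = true
w3 = w2 NAND e = true NAND true = false
w4 = w2 NAND w1 = true NAND false = true
w5 = w3 AND w4 = false AND true = false
w6 = w5 NAND c = false NAND true = true
w8 = w4 NAND w3 = true NAND false = true
w9 = w6 NAND d = true NAND true = false
w12 = d NAND w2 = true NAND true = false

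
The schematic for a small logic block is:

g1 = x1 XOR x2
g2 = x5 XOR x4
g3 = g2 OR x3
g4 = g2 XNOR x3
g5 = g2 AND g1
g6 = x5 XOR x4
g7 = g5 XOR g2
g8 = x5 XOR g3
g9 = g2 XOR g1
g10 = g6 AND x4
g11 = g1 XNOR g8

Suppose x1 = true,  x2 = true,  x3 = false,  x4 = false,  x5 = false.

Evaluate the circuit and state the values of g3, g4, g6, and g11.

g3 = false, g4 = true, g6 = false, g11 = true

g1 = x1 XOR x2 = true XOR true = false
g2 = x5 XOR x4 = false XOR false = false
g3 = g2 OR x3 = false OR false = false
g4 = g2 XNOR x3 = false XNOR false = true
g6 = x5 XOR x4 = false XOR false = false
g8 = x5 XOR g3 = false XOR false = false
g11 = g1 XNOR g8 = false XNOR false = true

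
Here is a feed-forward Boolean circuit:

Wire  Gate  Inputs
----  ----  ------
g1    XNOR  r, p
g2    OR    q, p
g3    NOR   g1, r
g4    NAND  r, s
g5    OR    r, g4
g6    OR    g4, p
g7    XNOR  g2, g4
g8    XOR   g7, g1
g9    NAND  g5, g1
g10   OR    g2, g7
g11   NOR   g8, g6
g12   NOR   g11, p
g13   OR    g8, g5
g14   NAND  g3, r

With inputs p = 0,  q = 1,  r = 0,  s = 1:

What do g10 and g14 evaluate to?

g10 = 1  g14 = 1

g1 = r XNOR p = 0 XNOR 0 = 1
g2 = q OR p = 1 OR 0 = 1
g3 = g1 NOR r = 1 NOR 0 = 0
g4 = r NAND s = 0 NAND 1 = 1
g7 = g2 XNOR g4 = 1 XNOR 1 = 1
g10 = g2 OR g7 = 1 OR 1 = 1
g14 = g3 NAND r = 0 NAND 0 = 1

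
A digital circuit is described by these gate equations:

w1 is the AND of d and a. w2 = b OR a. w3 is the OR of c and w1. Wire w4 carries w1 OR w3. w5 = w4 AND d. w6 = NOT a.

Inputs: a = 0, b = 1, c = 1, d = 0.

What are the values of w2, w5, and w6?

w2 = 1; w5 = 0; w6 = 1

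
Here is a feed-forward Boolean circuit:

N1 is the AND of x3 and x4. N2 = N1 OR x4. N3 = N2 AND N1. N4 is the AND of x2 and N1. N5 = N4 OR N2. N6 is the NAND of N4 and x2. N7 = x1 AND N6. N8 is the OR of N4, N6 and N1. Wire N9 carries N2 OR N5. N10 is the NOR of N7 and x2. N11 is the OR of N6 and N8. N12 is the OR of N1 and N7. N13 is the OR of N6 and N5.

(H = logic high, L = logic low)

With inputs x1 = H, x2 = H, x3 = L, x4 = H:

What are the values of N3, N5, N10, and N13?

N3 = L  N5 = H  N10 = L  N13 = H

N1 = x3 AND x4 = L AND H = L
N2 = N1 OR x4 = L OR H = H
N3 = N2 AND N1 = H AND L = L
N4 = x2 AND N1 = H AND L = L
N5 = N4 OR N2 = L OR H = H
N6 = N4 NAND x2 = L NAND H = H
N7 = x1 AND N6 = H AND H = H
N10 = N7 NOR x2 = H NOR H = L
N13 = N6 OR N5 = H OR H = H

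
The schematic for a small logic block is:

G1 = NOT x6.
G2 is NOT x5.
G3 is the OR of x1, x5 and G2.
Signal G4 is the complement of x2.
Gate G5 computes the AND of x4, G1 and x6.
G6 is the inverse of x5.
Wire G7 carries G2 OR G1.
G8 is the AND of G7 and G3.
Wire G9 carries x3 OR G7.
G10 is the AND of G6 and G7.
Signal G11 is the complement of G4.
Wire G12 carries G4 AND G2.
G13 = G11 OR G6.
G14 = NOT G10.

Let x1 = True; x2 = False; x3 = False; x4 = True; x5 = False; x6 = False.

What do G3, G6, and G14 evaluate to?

G3 = True, G6 = True, G14 = False

G1 = NOT x6 = NOT False = True
G2 = NOT x5 = NOT False = True
G3 = x1 OR x5 OR G2 = True OR False OR True = True
G6 = NOT x5 = NOT False = True
G7 = G2 OR G1 = True OR True = True
G10 = G6 AND G7 = True AND True = True
G14 = NOT G10 = NOT True = False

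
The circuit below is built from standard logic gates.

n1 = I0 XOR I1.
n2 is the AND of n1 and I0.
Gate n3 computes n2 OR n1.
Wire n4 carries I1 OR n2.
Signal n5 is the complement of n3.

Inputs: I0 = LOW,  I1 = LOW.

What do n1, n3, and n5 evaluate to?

n1 = I0 XOR I1 = LOW XOR LOW = LOW
n2 = n1 AND I0 = LOW AND LOW = LOW
n3 = n2 OR n1 = LOW OR LOW = LOW
n5 = NOT n3 = NOT LOW = HIGH

n1 = LOW  n3 = LOW  n5 = HIGH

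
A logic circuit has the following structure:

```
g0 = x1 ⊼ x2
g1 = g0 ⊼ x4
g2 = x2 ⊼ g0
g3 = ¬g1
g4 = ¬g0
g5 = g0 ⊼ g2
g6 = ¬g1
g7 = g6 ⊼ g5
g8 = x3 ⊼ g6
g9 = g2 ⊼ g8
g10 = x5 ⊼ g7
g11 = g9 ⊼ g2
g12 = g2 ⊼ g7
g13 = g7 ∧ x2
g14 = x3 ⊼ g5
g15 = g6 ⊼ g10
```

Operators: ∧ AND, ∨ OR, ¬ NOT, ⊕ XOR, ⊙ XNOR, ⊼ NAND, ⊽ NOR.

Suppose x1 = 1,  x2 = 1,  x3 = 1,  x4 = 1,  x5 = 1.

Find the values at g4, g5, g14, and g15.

g0 = x1 NAND x2 = 1 NAND 1 = 0
g1 = g0 NAND x4 = 0 NAND 1 = 1
g2 = x2 NAND g0 = 1 NAND 0 = 1
g4 = NOT g0 = NOT 0 = 1
g5 = g0 NAND g2 = 0 NAND 1 = 1
g6 = NOT g1 = NOT 1 = 0
g7 = g6 NAND g5 = 0 NAND 1 = 1
g10 = x5 NAND g7 = 1 NAND 1 = 0
g14 = x3 NAND g5 = 1 NAND 1 = 0
g15 = g6 NAND g10 = 0 NAND 0 = 1

g4 = 1, g5 = 1, g14 = 0, g15 = 1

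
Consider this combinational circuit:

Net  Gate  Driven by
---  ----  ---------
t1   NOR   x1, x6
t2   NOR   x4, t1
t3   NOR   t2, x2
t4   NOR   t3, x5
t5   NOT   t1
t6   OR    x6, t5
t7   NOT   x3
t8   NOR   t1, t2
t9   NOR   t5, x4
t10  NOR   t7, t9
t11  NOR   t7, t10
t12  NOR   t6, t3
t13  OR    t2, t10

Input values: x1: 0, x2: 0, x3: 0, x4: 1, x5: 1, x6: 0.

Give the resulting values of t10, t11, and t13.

t10 = 0, t11 = 0, t13 = 0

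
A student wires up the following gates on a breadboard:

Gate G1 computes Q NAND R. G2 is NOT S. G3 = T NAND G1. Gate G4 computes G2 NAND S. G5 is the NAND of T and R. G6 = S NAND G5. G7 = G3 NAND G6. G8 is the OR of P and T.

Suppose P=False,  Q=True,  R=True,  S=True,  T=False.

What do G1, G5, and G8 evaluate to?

G1 = False  G5 = True  G8 = False

G1 = Q NAND R = True NAND True = False
G5 = T NAND R = False NAND True = True
G8 = P OR T = False OR False = False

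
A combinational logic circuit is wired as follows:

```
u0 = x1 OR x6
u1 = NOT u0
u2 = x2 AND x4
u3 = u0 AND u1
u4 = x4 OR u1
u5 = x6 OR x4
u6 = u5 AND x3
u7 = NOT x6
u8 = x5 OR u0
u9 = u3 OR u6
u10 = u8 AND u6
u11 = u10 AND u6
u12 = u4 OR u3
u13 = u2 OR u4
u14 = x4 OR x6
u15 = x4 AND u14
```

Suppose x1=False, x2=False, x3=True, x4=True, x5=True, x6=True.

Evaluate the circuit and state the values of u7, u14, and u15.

u7 = NOT x6 = NOT True = False
u14 = x4 OR x6 = True OR True = True
u15 = x4 AND u14 = True AND True = True

u7 = False  u14 = True  u15 = True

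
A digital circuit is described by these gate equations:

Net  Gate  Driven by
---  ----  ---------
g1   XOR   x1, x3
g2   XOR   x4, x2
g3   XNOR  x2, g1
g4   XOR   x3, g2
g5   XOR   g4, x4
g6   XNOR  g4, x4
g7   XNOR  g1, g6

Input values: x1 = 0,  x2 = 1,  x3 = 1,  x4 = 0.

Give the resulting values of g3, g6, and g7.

g1 = x1 XOR x3 = 0 XOR 1 = 1
g2 = x4 XOR x2 = 0 XOR 1 = 1
g3 = x2 XNOR g1 = 1 XNOR 1 = 1
g4 = x3 XOR g2 = 1 XOR 1 = 0
g6 = g4 XNOR x4 = 0 XNOR 0 = 1
g7 = g1 XNOR g6 = 1 XNOR 1 = 1

g3 = 1  g6 = 1  g7 = 1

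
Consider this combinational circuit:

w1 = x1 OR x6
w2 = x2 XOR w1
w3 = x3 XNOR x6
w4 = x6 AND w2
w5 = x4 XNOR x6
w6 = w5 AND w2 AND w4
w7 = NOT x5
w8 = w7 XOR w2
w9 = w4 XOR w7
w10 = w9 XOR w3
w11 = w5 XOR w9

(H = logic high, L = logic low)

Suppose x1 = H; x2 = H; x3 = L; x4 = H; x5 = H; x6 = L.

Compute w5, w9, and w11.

w5 = L  w9 = L  w11 = L

w1 = x1 OR x6 = H OR L = H
w2 = x2 XOR w1 = H XOR H = L
w4 = x6 AND w2 = L AND L = L
w5 = x4 XNOR x6 = H XNOR L = L
w7 = NOT x5 = NOT H = L
w9 = w4 XOR w7 = L XOR L = L
w11 = w5 XOR w9 = L XOR L = L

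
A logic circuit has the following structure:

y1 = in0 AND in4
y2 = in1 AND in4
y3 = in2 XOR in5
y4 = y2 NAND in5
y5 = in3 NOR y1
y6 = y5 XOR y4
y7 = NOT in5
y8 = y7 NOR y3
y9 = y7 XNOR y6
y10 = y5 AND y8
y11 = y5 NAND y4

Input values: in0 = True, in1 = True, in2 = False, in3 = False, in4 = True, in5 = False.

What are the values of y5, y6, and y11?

y5 = False, y6 = True, y11 = True

y1 = in0 AND in4 = True AND True = True
y2 = in1 AND in4 = True AND True = True
y4 = y2 NAND in5 = True NAND False = True
y5 = in3 NOR y1 = False NOR True = False
y6 = y5 XOR y4 = False XOR True = True
y11 = y5 NAND y4 = False NAND True = True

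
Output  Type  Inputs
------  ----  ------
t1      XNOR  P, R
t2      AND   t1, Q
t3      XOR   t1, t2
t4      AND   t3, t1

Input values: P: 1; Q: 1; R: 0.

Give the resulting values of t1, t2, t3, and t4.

t1 = 0, t2 = 0, t3 = 0, t4 = 0

t1 = P XNOR R = 1 XNOR 0 = 0
t2 = t1 AND Q = 0 AND 1 = 0
t3 = t1 XOR t2 = 0 XOR 0 = 0
t4 = t3 AND t1 = 0 AND 0 = 0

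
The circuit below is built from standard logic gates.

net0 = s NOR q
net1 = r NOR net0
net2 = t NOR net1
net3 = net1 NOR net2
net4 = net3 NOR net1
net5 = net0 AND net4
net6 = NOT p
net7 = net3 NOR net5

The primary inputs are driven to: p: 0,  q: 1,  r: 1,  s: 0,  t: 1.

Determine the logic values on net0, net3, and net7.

net0 = s NOR q = 0 NOR 1 = 0
net1 = r NOR net0 = 1 NOR 0 = 0
net2 = t NOR net1 = 1 NOR 0 = 0
net3 = net1 NOR net2 = 0 NOR 0 = 1
net4 = net3 NOR net1 = 1 NOR 0 = 0
net5 = net0 AND net4 = 0 AND 0 = 0
net7 = net3 NOR net5 = 1 NOR 0 = 0

net0 = 0; net3 = 1; net7 = 0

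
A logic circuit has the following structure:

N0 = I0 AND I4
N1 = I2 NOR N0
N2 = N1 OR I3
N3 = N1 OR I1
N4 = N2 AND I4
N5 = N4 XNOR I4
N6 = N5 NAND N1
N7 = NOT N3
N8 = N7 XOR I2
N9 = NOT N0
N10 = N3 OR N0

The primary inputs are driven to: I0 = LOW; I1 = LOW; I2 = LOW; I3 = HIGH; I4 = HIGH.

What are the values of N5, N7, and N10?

N5 = HIGH, N7 = LOW, N10 = HIGH

N0 = I0 AND I4 = LOW AND HIGH = LOW
N1 = I2 NOR N0 = LOW NOR LOW = HIGH
N2 = N1 OR I3 = HIGH OR HIGH = HIGH
N3 = N1 OR I1 = HIGH OR LOW = HIGH
N4 = N2 AND I4 = HIGH AND HIGH = HIGH
N5 = N4 XNOR I4 = HIGH XNOR HIGH = HIGH
N7 = NOT N3 = NOT HIGH = LOW
N10 = N3 OR N0 = HIGH OR LOW = HIGH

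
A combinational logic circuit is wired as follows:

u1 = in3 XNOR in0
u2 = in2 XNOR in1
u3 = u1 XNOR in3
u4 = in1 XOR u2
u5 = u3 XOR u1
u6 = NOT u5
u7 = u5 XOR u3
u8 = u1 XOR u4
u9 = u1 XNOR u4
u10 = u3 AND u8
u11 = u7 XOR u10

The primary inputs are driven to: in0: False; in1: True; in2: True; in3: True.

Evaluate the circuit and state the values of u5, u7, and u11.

u5 = False; u7 = False; u11 = False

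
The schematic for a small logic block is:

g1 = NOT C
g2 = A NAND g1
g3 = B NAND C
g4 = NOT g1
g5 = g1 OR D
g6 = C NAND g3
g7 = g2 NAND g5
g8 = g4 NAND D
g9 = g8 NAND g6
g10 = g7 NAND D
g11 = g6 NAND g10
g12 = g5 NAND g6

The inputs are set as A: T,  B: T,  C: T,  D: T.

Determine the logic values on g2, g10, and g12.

g1 = NOT C = NOT T = F
g2 = A NAND g1 = T NAND F = T
g3 = B NAND C = T NAND T = F
g5 = g1 OR D = F OR T = T
g6 = C NAND g3 = T NAND F = T
g7 = g2 NAND g5 = T NAND T = F
g10 = g7 NAND D = F NAND T = T
g12 = g5 NAND g6 = T NAND T = F

g2 = T; g10 = T; g12 = F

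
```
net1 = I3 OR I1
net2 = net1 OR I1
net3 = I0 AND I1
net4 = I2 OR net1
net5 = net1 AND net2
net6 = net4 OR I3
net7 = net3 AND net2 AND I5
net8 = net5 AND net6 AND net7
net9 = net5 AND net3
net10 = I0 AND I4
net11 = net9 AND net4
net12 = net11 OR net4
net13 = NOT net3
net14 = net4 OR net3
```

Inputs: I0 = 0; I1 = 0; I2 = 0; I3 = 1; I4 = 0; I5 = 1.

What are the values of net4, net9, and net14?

net4 = 1  net9 = 0  net14 = 1

net1 = I3 OR I1 = 1 OR 0 = 1
net2 = net1 OR I1 = 1 OR 0 = 1
net3 = I0 AND I1 = 0 AND 0 = 0
net4 = I2 OR net1 = 0 OR 1 = 1
net5 = net1 AND net2 = 1 AND 1 = 1
net9 = net5 AND net3 = 1 AND 0 = 0
net14 = net4 OR net3 = 1 OR 0 = 1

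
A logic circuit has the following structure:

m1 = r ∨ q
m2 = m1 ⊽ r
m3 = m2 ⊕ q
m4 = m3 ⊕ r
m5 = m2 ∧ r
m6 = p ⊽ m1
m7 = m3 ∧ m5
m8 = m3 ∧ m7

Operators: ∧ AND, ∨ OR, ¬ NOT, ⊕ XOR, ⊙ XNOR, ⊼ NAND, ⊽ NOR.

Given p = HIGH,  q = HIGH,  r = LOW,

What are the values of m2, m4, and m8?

m2 = LOW, m4 = HIGH, m8 = LOW

m1 = r OR q = LOW OR HIGH = HIGH
m2 = m1 NOR r = HIGH NOR LOW = LOW
m3 = m2 XOR q = LOW XOR HIGH = HIGH
m4 = m3 XOR r = HIGH XOR LOW = HIGH
m5 = m2 AND r = LOW AND LOW = LOW
m7 = m3 AND m5 = HIGH AND LOW = LOW
m8 = m3 AND m7 = HIGH AND LOW = LOW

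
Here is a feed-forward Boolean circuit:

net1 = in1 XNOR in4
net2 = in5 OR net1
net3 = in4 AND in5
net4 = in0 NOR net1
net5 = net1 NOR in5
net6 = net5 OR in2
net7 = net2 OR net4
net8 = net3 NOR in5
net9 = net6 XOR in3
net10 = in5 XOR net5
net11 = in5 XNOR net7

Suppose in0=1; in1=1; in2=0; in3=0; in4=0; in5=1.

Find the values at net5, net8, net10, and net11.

net5 = 0; net8 = 0; net10 = 1; net11 = 1

net1 = in1 XNOR in4 = 1 XNOR 0 = 0
net2 = in5 OR net1 = 1 OR 0 = 1
net3 = in4 AND in5 = 0 AND 1 = 0
net4 = in0 NOR net1 = 1 NOR 0 = 0
net5 = net1 NOR in5 = 0 NOR 1 = 0
net7 = net2 OR net4 = 1 OR 0 = 1
net8 = net3 NOR in5 = 0 NOR 1 = 0
net10 = in5 XOR net5 = 1 XOR 0 = 1
net11 = in5 XNOR net7 = 1 XNOR 1 = 1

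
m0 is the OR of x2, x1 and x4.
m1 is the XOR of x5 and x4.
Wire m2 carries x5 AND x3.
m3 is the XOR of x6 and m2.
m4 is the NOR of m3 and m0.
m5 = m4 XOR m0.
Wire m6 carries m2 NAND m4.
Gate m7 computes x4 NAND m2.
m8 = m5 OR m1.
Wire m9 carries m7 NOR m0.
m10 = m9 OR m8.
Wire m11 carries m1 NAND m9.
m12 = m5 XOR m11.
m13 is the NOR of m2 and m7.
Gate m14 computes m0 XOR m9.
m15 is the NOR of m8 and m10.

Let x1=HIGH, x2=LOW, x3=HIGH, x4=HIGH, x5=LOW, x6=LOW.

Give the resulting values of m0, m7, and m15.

m0 = HIGH, m7 = HIGH, m15 = LOW

m0 = x2 OR x1 OR x4 = LOW OR HIGH OR HIGH = HIGH
m1 = x5 XOR x4 = LOW XOR HIGH = HIGH
m2 = x5 AND x3 = LOW AND HIGH = LOW
m3 = x6 XOR m2 = LOW XOR LOW = LOW
m4 = m3 NOR m0 = LOW NOR HIGH = LOW
m5 = m4 XOR m0 = LOW XOR HIGH = HIGH
m7 = x4 NAND m2 = HIGH NAND LOW = HIGH
m8 = m5 OR m1 = HIGH OR HIGH = HIGH
m9 = m7 NOR m0 = HIGH NOR HIGH = LOW
m10 = m9 OR m8 = LOW OR HIGH = HIGH
m15 = m8 NOR m10 = HIGH NOR HIGH = LOW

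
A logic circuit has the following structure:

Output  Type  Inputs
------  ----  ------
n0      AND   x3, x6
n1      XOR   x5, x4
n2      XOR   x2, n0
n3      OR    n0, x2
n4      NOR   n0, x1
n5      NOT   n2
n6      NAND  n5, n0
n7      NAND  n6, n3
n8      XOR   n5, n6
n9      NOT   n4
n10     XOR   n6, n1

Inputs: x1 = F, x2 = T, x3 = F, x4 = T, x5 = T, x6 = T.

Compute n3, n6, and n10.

n0 = x3 AND x6 = F AND T = F
n1 = x5 XOR x4 = T XOR T = F
n2 = x2 XOR n0 = T XOR F = T
n3 = n0 OR x2 = F OR T = T
n5 = NOT n2 = NOT T = F
n6 = n5 NAND n0 = F NAND F = T
n10 = n6 XOR n1 = T XOR F = T

n3 = T  n6 = T  n10 = T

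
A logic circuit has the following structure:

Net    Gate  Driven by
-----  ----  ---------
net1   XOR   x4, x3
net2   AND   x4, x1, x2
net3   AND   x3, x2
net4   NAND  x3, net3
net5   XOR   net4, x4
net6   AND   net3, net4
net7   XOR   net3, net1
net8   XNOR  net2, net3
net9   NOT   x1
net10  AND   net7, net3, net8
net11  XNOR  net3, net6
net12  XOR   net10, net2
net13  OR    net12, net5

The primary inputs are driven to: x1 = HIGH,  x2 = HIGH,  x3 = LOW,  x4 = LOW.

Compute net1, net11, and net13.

net1 = LOW, net11 = HIGH, net13 = HIGH

net1 = x4 XOR x3 = LOW XOR LOW = LOW
net2 = x4 AND x1 AND x2 = LOW AND HIGH AND HIGH = LOW
net3 = x3 AND x2 = LOW AND HIGH = LOW
net4 = x3 NAND net3 = LOW NAND LOW = HIGH
net5 = net4 XOR x4 = HIGH XOR LOW = HIGH
net6 = net3 AND net4 = LOW AND HIGH = LOW
net7 = net3 XOR net1 = LOW XOR LOW = LOW
net8 = net2 XNOR net3 = LOW XNOR LOW = HIGH
net10 = net7 AND net3 AND net8 = LOW AND LOW AND HIGH = LOW
net11 = net3 XNOR net6 = LOW XNOR LOW = HIGH
net12 = net10 XOR net2 = LOW XOR LOW = LOW
net13 = net12 OR net5 = LOW OR HIGH = HIGH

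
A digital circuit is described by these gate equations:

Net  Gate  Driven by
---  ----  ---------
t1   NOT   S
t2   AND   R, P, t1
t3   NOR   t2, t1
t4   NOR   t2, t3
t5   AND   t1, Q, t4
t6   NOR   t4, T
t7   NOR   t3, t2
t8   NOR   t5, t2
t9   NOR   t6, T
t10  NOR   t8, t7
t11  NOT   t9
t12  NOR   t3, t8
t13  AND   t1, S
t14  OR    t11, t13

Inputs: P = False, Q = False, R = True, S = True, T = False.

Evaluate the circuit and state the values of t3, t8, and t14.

t1 = NOT S = NOT True = False
t2 = R AND P AND t1 = True AND False AND False = False
t3 = t2 NOR t1 = False NOR False = True
t4 = t2 NOR t3 = False NOR True = False
t5 = t1 AND Q AND t4 = False AND False AND False = False
t6 = t4 NOR T = False NOR False = True
t8 = t5 NOR t2 = False NOR False = True
t9 = t6 NOR T = True NOR False = False
t11 = NOT t9 = NOT False = True
t13 = t1 AND S = False AND True = False
t14 = t11 OR t13 = True OR False = True

t3 = True, t8 = True, t14 = True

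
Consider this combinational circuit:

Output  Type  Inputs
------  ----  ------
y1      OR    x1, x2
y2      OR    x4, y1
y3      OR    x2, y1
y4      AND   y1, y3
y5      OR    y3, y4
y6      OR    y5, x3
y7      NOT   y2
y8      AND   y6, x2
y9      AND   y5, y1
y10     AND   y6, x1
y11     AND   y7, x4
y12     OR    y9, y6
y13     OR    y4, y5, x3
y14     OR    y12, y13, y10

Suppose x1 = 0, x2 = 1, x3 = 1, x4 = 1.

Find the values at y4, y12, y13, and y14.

y1 = x1 OR x2 = 0 OR 1 = 1
y3 = x2 OR y1 = 1 OR 1 = 1
y4 = y1 AND y3 = 1 AND 1 = 1
y5 = y3 OR y4 = 1 OR 1 = 1
y6 = y5 OR x3 = 1 OR 1 = 1
y9 = y5 AND y1 = 1 AND 1 = 1
y10 = y6 AND x1 = 1 AND 0 = 0
y12 = y9 OR y6 = 1 OR 1 = 1
y13 = y4 OR y5 OR x3 = 1 OR 1 OR 1 = 1
y14 = y12 OR y13 OR y10 = 1 OR 1 OR 0 = 1

y4 = 1, y12 = 1, y13 = 1, y14 = 1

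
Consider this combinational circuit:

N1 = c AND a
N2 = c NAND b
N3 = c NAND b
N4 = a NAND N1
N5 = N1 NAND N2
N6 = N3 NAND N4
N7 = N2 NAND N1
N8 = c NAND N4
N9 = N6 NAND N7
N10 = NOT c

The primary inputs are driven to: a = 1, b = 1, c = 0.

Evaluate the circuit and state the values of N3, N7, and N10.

N3 = 1; N7 = 1; N10 = 1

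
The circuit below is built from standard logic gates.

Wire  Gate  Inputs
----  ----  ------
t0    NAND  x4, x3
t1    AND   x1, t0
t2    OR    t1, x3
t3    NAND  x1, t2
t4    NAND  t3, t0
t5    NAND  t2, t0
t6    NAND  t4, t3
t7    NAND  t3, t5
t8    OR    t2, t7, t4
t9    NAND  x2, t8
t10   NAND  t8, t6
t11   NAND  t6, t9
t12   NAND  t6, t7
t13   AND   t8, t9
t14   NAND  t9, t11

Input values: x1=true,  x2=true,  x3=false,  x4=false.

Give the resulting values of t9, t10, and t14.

t0 = x4 NAND x3 = false NAND false = true
t1 = x1 AND t0 = true AND true = true
t2 = t1 OR x3 = true OR false = true
t3 = x1 NAND t2 = true NAND true = false
t4 = t3 NAND t0 = false NAND true = true
t5 = t2 NAND t0 = true NAND true = false
t6 = t4 NAND t3 = true NAND false = true
t7 = t3 NAND t5 = false NAND false = true
t8 = t2 OR t7 OR t4 = true OR true OR true = true
t9 = x2 NAND t8 = true NAND true = false
t10 = t8 NAND t6 = true NAND true = false
t11 = t6 NAND t9 = true NAND false = true
t14 = t9 NAND t11 = false NAND true = true

t9 = false  t10 = false  t14 = true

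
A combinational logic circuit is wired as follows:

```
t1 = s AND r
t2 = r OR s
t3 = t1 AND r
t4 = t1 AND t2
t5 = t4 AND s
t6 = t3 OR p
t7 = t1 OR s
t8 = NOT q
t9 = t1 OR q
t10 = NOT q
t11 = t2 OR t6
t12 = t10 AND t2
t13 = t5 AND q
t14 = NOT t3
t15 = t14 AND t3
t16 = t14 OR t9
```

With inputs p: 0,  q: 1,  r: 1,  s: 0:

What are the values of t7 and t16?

t1 = s AND r = 0 AND 1 = 0
t3 = t1 AND r = 0 AND 1 = 0
t7 = t1 OR s = 0 OR 0 = 0
t9 = t1 OR q = 0 OR 1 = 1
t14 = NOT t3 = NOT 0 = 1
t16 = t14 OR t9 = 1 OR 1 = 1

t7 = 0, t16 = 1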